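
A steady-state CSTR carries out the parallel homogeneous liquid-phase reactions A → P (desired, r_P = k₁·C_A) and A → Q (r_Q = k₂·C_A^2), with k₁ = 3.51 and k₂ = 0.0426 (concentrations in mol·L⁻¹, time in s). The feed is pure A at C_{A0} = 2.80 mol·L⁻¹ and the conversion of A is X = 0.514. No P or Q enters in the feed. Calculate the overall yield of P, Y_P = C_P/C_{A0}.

Exit C_A = C_{A0}(1−X) = 2.80×0.486 = 1.361 mol·L⁻¹.
In a CSTR the entire volume is at exit conditions, so r_P = 3.51×1.361 = 4.776 and r_Q = 0.0426×1.361^2 = 0.07889.
Fraction of consumed A going to P: r_P/(r_P+r_Q) = 0.9838.
C_P = 0.9838·C_{A0}·X = 0.9838×2.80×0.514 = 1.42 mol·L⁻¹; Y_P = C_P/C_{A0} = 0.506.

0.506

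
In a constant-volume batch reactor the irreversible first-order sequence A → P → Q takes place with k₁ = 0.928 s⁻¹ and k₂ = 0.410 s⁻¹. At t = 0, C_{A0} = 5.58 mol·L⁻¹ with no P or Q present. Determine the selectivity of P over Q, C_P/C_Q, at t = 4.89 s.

For first-order series with pure A initially, C_P(t) = k₁C_{A0}/(k₂−k₁)·(e^(−k₁t) − e^(−k₂t)).
e^(−k₁t) = e^(−0.928×4.89) = e^(−4.538) = 0.01070; e^(−k₂t) = e^(−2.005) = 0.1347.
C_P = 0.928×5.58/(0.410−0.928) × (0.01070−0.1347) = (-9.997)×(-0.1240) = 1.239 mol·L⁻¹.
C_A = C_{A0}e^(−k₁t) = 0.05968 mol·L⁻¹, so C_Q = C_{A0}−C_A−C_P = 4.281 mol·L⁻¹; C_P/C_Q = 0.290.

0.290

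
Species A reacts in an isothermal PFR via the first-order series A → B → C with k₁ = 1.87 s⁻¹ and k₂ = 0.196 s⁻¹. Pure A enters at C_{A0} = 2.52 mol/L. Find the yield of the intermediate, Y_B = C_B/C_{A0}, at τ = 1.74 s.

0.751

The intermediate concentration in a first-order A→B→C sequence is C_B = k₁C_{A0}(e^(−k₁τ) − e^(−k₂τ))/(k₂−k₁).
e^(−k₁τ) = e^(−1.87×1.74) = e^(−3.254) = 0.03863; e^(−k₂τ) = e^(−0.3410) = 0.7110.
C_B = 1.87×2.52/(0.196−1.87) × (0.03863−0.7110) = (-2.815)×(-0.6724) = 1.893 mol/L.
Y_B = C_B/C_{A0} = 1.893/2.52 = 0.751.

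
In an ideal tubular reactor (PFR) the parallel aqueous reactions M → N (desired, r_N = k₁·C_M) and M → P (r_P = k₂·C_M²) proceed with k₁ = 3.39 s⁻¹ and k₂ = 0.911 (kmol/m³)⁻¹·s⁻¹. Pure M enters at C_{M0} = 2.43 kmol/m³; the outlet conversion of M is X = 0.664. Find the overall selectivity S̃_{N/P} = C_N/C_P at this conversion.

C_M = C_{M0}(1−X) = 0.8165 kmol/m³.
Along a PFR/batch, dC_N/dC_M = −r_N/(r_N+r_P) = −k₁/(k₁+k₂·C_M).
Integrating from C_{M0} to C_M: C_N = (3.39/0.911)·ln[(3.39+0.911·2.43)/(3.39+0.911·0.816)] = 3.721·ln(5.604/4.134) = 1.132 kmol/m³.
C_P = (C_{M0}−C_M)−C_N = 0.4814 kmol/m³; S̃_{N/P} = 1.132/0.4814 = 2.35.

2.35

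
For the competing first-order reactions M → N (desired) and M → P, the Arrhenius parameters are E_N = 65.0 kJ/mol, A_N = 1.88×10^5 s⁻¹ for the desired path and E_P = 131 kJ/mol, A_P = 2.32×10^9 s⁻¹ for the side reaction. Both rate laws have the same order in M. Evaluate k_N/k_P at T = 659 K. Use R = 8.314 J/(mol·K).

13.8

k_N/k_P = (A_N/A_P)·exp[−(E_N−E_P)/(RT)] = (A_N/A_P)·exp[(E_P−E_N)/(RT)].
(E_P−E_N)/(RT) = (131−65.0)×10³/(8.314×659) = 66000/5479 = 12.05.
k_N/k_P = (1.88×10^5/2.32×10^9)·exp(12.05) = 8.103×10^-5 × 1.704×10^5 = 13.8.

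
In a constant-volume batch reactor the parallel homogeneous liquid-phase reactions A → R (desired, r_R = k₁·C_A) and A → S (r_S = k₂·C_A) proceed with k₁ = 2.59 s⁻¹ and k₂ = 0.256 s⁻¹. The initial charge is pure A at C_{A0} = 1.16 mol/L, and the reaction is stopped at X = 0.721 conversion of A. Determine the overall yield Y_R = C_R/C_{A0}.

0.656

C_A = C_{A0}(1−X) = 0.3236 mol/L.
Both paths are first order in A, so the instantaneous fraction to R is constant: dC_R/d(−C_A) = k₁/(k₁+k₂) = 0.9100.
C_R = 0.9100·(C_{A0}−C_A) = 0.9100×0.8364 = 0.761 mol/L.
Y_R = C_R/C_{A0} = 0.7611/1.16 = 0.656.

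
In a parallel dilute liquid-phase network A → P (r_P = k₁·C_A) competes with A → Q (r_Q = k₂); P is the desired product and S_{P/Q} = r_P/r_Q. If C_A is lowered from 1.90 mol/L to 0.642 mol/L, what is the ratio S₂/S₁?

0.338

S_{P/Q} = (k₁/k₂)·C_A, so S₂/S₁ = (C_{A,2}/C_{A,1}).
= 0.642/1.90 = 0.338.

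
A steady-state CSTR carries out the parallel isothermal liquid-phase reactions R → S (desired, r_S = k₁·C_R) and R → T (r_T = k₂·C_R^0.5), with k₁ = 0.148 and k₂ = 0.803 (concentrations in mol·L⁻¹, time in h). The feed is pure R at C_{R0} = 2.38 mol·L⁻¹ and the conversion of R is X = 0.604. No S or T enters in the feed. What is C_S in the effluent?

Exit C_R = C_{R0}(1−X) = 2.38×0.396 = 0.9425 mol·L⁻¹.
Rates in a CSTR are evaluated at the outlet concentration: r_S = 0.148×0.9425 = 0.1395, r_T = 0.803×0.9425^0.5 = 0.7796.
Fraction of consumed R going to S: r_S/(r_S+r_T) = 0.1518.
C_S = 0.1518·C_{R0}·X = 0.1518×2.38×0.604 = 0.218 mol·L⁻¹.

0.218 mol·L⁻¹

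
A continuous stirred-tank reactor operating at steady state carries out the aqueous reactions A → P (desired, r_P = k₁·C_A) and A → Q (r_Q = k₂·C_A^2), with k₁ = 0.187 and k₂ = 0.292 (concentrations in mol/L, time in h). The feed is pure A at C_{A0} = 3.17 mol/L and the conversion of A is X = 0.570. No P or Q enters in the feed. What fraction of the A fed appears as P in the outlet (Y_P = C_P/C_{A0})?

Exit C_A = C_{A0}(1−X) = 3.17×0.430 = 1.363 mol/L.
Rates in a CSTR are evaluated at the outlet concentration: r_P = 0.187×1.363 = 0.2549, r_Q = 0.292×1.363^2 = 0.5425.
Fraction of consumed A going to P: r_P/(r_P+r_Q) = 0.3196.
C_P = 0.3196·C_{A0}·X = 0.3196×3.17×0.570 = 0.578 mol/L; Y_P = C_P/C_{A0} = 0.182.

0.182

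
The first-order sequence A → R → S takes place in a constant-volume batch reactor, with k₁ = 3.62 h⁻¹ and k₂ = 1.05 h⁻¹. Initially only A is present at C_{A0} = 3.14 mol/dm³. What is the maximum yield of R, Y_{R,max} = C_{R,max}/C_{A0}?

Evaluating C_R at t_opt = ln(k₂/k₁)/(k₂−k₁) gives C_{R,max}/C_{A0} = (k₁/k₂)^[k₂/(k₂−k₁)].
= (3.62/1.05)^(1.05/(1.05−3.62)) = (3.448)^(-0.4086) = 0.6031.

0.603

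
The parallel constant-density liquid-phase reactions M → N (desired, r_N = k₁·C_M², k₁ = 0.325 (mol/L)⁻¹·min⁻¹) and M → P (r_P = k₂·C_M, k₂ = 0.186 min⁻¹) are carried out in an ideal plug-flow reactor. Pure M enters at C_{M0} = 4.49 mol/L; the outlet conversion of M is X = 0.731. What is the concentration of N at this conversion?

C_M = C_{M0}(1−X) = 1.208 mol/L.
Along a PFR/batch, dC_P/dC_M = −r_P/(r_N+r_P) = −k₂/(k₂+k₁·C_M).
Integrating from C_{M0} to C_M: C_P = (0.186/0.325)·ln[(0.186+0.325·4.49)/(0.186+0.325·1.21)] = 0.5723·ln(1.645/0.5785) = 0.5981 mol/L.
Then C_N = (C_{M0}−C_M) − C_P = 3.282 − 0.5981 = 2.684 mol/L.

2.68 mol/L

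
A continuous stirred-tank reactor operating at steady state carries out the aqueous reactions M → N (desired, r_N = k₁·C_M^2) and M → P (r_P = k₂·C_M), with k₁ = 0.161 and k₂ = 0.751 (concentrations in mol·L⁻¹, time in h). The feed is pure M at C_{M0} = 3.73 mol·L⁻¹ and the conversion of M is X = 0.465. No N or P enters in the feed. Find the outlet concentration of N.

Exit C_M = C_{M0}(1−X) = 3.73×0.535 = 1.996 mol·L⁻¹.
In a CSTR the entire volume is at exit conditions, so r_N = 0.161×1.996^2 = 0.6411 and r_P = 0.751×1.996 = 1.499.
Fraction of consumed M going to N: r_N/(r_N+r_P) = 0.2996.
C_N = 0.2996·C_{M0}·X = 0.2996×3.73×0.465 = 0.520 mol·L⁻¹.

0.520 mol·L⁻¹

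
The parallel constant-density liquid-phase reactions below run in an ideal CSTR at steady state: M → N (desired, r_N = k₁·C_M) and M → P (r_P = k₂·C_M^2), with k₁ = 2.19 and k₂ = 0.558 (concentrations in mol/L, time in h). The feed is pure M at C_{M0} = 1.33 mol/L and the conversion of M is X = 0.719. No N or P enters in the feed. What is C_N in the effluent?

0.873 mol/L

Exit C_M = C_{M0}(1−X) = 1.33×0.281 = 0.3737 mol/L.
In a CSTR the entire volume is at exit conditions, so r_N = 2.19×0.3737 = 0.8185 and r_P = 0.558×0.3737^2 = 0.07794.
Fraction of consumed M going to N: r_N/(r_N+r_P) = 0.9131.
C_N = 0.9131·C_{M0}·X = 0.9131×1.33×0.719 = 0.873 mol/L.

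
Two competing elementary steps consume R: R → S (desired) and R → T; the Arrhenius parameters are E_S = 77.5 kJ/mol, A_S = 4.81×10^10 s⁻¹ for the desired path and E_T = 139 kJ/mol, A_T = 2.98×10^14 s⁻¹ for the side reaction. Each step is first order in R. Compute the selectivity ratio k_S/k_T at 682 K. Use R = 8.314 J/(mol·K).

Since both paths have the same order in R, the concentration cancels and S_{S/T} = k_S/k_T = (A_S/A_T)·exp[(E_T−E_S)/(RT)].
(E_T−E_S)/(RT) = (139−77.5)×10³/(8.314×682) = 61500/5670 = 10.85.
k_S/k_T = (4.81×10^10/2.98×10^14)·exp(10.85) = 1.614×10^-4 × 51343 = 8.29.
Since E_S < E_T, lowering the temperature improves selectivity toward S.

8.29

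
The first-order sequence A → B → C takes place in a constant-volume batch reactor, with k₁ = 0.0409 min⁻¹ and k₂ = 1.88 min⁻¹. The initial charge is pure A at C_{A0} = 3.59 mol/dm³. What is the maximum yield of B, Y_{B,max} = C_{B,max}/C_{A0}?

For a first-order series the maximum intermediate yield is C_{B,max}/C_{A0} = (k₁/k₂)^[k₂/(k₂−k₁)].
= (0.0409/1.88)^(1.88/(1.88−0.0409)) = (0.02176)^(1.022) = 0.01998.

0.0200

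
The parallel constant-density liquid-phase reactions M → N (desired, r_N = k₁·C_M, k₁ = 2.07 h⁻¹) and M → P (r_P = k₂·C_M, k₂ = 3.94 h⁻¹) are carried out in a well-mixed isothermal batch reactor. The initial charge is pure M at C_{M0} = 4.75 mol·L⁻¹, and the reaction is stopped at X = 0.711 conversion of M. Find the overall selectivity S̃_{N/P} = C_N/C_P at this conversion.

C_M = C_{M0}(1−X) = 1.373 mol·L⁻¹.
Both paths are first order in M, so the instantaneous fraction to N is constant: dC_N/d(−C_M) = k₁/(k₁+k₂) = 0.3444.
C_N = 0.3444·(C_{M0}−C_M) = 0.3444×3.377 = 1.16 mol·L⁻¹.
C_P = (C_{M0}−C_M)−C_N = 2.214 mol·L⁻¹; S̃_{N/P} = 1.163/2.214 = 0.525.

0.525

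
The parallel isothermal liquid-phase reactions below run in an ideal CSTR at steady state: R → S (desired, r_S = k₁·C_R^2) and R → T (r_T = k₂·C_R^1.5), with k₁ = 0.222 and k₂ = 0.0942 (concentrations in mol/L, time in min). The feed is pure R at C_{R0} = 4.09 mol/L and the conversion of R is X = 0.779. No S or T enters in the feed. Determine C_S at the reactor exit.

Exit C_R = C_{R0}(1−X) = 4.09×0.221 = 0.9039 mol/L.
Rates in a CSTR are evaluated at the outlet concentration: r_S = 0.222×0.9039^2 = 0.1814, r_T = 0.0942×0.9039^1.5 = 0.08095.
Fraction of consumed R going to S: r_S/(r_S+r_T) = 0.6914.
C_S = 0.6914·C_{R0}·X = 0.6914×4.09×0.779 = 2.20 mol/L.

2.20 mol/L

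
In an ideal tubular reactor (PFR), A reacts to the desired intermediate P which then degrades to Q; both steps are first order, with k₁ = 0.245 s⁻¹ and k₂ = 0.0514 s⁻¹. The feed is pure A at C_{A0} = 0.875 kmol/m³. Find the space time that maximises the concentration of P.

The intermediate peaks when r₁ = r₂, i.e. k₁e^(−k₁τ) = k₂e^(−k₂τ), giving τ_opt = ln(k₂/k₁)/(k₂−k₁).
= ln(0.0514/0.245)/(0.0514−0.245) = ln(0.2098)/-0.1936 = -1.562/-0.1936 = 8.07 s.

8.07 s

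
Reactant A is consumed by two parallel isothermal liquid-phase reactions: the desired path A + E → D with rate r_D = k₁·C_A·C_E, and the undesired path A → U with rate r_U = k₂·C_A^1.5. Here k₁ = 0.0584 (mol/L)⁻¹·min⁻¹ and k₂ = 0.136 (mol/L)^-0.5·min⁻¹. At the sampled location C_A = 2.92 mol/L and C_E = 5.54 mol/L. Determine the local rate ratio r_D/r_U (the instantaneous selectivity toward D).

S_{D/U} = r_D/r_U = (k₁·C_A·C_E)/(k₂·C_A^1.5) = (k₁/k₂)·C_A^-0.5·C_E.
= (0.0584×2.920×5.540) / (0.136×2.920^1.5) = 0.9447/0.6786 = 1.39.

1.39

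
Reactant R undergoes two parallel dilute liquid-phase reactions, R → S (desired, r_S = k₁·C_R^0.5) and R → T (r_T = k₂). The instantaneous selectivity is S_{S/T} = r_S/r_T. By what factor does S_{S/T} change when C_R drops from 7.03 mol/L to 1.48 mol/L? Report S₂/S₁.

0.459

S_{S/T} = (k₁/k₂)·C_R^0.5, so S₂/S₁ = (C_{R,2}/C_{R,1})^0.5.
= (1.48/7.03)^0.5 = (0.2105)^0.5 = 0.459.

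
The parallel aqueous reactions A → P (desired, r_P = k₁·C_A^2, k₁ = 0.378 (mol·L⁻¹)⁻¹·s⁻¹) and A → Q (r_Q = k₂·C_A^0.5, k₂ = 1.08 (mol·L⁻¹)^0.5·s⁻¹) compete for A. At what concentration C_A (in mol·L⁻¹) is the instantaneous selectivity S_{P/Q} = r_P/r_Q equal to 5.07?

5.94 mol·L⁻¹

S_{P/Q} = (k₁/k₂)·C_A^1.5 ⇒ C_A = (S·k₂/k₁)^(1/1.5).
= (5.07×1.08/0.378)^(0.6667) = (14.49)^(0.6667) = 5.94 mol·L⁻¹.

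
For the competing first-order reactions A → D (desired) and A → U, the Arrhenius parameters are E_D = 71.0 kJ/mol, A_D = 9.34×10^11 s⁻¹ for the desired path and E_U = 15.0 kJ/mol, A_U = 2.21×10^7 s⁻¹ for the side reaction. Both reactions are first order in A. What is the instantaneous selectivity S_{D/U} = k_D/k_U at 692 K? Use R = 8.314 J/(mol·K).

With equal orders, S_{D/U} = k_D/k_U = (A_D/A_U)·exp[(E_U−E_D)/(RT)].
(E_U−E_D)/(RT) = (15.0−71.0)×10³/(8.314×692) = -56000/5753 = -9.734.
k_D/k_U = (9.34×10^11/2.21×10^7)·exp(-9.734) = 42262 × 5.926×10^-5 = 2.50.

2.50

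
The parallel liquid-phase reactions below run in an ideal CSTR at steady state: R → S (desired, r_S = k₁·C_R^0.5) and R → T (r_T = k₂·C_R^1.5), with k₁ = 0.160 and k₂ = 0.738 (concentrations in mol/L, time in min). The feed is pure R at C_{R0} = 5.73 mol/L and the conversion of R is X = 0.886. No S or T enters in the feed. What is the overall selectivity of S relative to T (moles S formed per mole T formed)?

0.332

Exit C_R = C_{R0}(1−X) = 5.73×0.114 = 0.6532 mol/L.
In a CSTR the entire volume is at exit conditions, so r_S = 0.160×0.6532^0.5 = 0.1293 and r_T = 0.738×0.6532^1.5 = 0.3896.
Overall selectivity = C_S/C_T = r_Sτ/(r_Tτ) = r_S/r_T = 0.332.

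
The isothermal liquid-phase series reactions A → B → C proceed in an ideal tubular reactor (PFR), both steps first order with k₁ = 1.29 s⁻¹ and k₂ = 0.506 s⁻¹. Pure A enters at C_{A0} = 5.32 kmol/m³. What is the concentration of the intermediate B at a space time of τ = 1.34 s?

Solving the coupled first-order balances gives C_B(τ) = [k₁/(k₂−k₁)]·C_{A0}·(e^(−k₁τ) − e^(−k₂τ)).
e^(−k₁τ) = e^(−1.29×1.34) = e^(−1.729) = 0.1775; e^(−k₂τ) = e^(−0.6780) = 0.5076.
C_B = 1.29×5.32/(0.506−1.29) × (0.1775−0.5076) = (-8.754)×(-0.3301) = 2.889 kmol/m³.

2.89 kmol/m³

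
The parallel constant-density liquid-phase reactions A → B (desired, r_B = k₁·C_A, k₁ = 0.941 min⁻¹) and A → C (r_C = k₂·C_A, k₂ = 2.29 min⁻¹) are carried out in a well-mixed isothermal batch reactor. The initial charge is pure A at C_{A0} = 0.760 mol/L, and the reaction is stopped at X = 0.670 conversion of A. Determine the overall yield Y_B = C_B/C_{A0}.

C_A = C_{A0}(1−X) = 0.2508 mol/L.
Both paths are first order in A, so the instantaneous fraction to B is constant: dC_B/d(−C_A) = k₁/(k₁+k₂) = 0.2912.
C_B = 0.2912·(C_{A0}−C_A) = 0.2912×0.5092 = 0.148 mol/L.
Y_B = C_B/C_{A0} = 0.1483/0.760 = 0.195.

0.195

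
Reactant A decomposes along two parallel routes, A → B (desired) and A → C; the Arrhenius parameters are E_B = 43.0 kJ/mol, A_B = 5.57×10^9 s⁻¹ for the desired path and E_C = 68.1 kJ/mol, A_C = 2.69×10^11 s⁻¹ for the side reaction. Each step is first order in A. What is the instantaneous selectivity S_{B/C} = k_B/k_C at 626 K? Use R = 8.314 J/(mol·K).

With equal orders, S_{B/C} = k_B/k_C = (A_B/A_C)·exp[(E_C−E_B)/(RT)].
(E_C−E_B)/(RT) = (68.1−43.0)×10³/(8.314×626) = 25100/5205 = 4.823.
k_B/k_C = (5.57×10^9/2.69×10^11)·exp(4.823) = 0.02071 × 124.3 = 2.57.

2.57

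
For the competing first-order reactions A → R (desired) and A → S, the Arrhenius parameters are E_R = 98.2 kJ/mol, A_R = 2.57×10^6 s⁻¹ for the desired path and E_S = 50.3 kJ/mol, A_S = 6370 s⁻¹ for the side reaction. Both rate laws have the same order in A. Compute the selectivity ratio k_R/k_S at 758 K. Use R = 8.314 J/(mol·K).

0.202

k_R/k_S = (A_R/A_S)·exp[−(E_R−E_S)/(RT)] = (A_R/A_S)·exp[(E_S−E_R)/(RT)].
(E_S−E_R)/(RT) = (50.3−98.2)×10³/(8.314×758) = -47900/6302 = -7.601.
k_R/k_S = (2.57×10^6/6370)·exp(-7.601) = 403.5 × 5.001×10^-4 = 0.202.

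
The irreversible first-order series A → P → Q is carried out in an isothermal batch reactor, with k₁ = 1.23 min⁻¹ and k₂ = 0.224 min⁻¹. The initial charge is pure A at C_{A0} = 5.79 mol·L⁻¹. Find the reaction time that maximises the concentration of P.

The intermediate peaks when r₁ = r₂, i.e. k₁e^(−k₁t) = k₂e^(−k₂t), giving t_opt = ln(k₂/k₁)/(k₂−k₁).
= ln(0.224/1.23)/(0.224−1.23) = ln(0.1821)/-1.006 = -1.703/-1.006 = 1.69 min.

1.69 min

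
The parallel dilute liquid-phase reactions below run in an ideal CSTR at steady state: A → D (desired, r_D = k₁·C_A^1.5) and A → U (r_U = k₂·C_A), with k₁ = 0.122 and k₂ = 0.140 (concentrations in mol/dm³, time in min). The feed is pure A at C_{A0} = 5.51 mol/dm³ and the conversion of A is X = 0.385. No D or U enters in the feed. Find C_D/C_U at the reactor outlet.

1.60

Exit C_A = C_{A0}(1−X) = 5.51×0.615 = 3.389 mol/dm³.
A CSTR operates uniformly at the exit composition, giving r_D = 0.7610 and r_U = 0.4744 (each k·C_A^n at C_A = 3.389).
Overall selectivity = C_D/C_U = r_Dτ/(r_Uτ) = r_D/r_U = 1.60.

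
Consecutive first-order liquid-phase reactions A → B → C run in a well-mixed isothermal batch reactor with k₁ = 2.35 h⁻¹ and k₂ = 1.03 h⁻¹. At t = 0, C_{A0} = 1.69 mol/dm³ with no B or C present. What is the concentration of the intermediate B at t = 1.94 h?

0.376 mol/dm³

For first-order series with pure A initially, C_B(t) = k₁C_{A0}/(k₂−k₁)·(e^(−k₁t) − e^(−k₂t)).
e^(−k₁t) = e^(−2.35×1.94) = e^(−4.559) = 0.01047; e^(−k₂t) = e^(−1.998) = 0.1356.
C_B = 2.35×1.69/(1.03−2.35) × (0.01047−0.1356) = (-3.009)×(-0.1251) = 0.3764 mol/dm³.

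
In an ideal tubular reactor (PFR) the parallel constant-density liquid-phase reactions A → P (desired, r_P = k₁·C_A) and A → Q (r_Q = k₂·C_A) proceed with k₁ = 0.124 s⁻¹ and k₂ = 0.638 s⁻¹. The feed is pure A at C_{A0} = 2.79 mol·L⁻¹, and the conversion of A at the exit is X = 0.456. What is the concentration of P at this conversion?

C_A = C_{A0}(1−X) = 1.518 mol·L⁻¹.
Both paths are first order in A, so the instantaneous fraction to P is constant: dC_P/d(−C_A) = k₁/(k₁+k₂) = 0.1627.
C_P = 0.1627·(C_{A0}−C_A) = 0.1627×1.272 = 0.207 mol·L⁻¹.

0.207 mol·L⁻¹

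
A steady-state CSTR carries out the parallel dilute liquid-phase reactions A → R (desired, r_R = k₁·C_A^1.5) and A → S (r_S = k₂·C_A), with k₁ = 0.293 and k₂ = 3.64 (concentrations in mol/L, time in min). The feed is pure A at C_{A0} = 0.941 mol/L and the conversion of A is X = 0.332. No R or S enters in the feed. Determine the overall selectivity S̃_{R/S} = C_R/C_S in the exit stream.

0.0638

Exit C_A = C_{A0}(1−X) = 0.941×0.668 = 0.6286 mol/L.
A CSTR operates uniformly at the exit composition, giving r_R = 0.1460 and r_S = 2.288 (each k·C_A^n at C_A = 0.6286).
Overall selectivity = C_R/C_S = r_Rτ/(r_Sτ) = r_R/r_S = 0.0638.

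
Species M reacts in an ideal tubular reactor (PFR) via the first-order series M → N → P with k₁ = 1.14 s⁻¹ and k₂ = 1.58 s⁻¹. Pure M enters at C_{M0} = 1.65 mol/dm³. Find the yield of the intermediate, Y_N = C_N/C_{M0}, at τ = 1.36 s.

The intermediate concentration in a first-order A→B→C sequence is C_N = k₁C_{M0}(e^(−k₁τ) − e^(−k₂τ))/(k₂−k₁).
e^(−k₁τ) = e^(−1.14×1.36) = e^(−1.550) = 0.2122; e^(−k₂τ) = e^(−2.149) = 0.1166.
C_N = 1.14×1.65/(1.58−1.14) × (0.2122−0.1166) = 4.275×0.09554 = 0.4084 mol/dm³.
Y_N = C_N/C_{M0} = 0.4084/1.65 = 0.248.

0.248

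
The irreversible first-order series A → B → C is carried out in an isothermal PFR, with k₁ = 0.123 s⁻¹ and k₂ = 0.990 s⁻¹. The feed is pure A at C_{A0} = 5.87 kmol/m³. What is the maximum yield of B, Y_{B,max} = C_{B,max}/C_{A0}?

0.0924

At the optimum, C_{B,max}/C_{A0} = (k₁/k₂)^[k₂/(k₂−k₁)].
= (0.123/0.990)^(0.990/(0.990−0.123)) = (0.1242)^(1.142) = 0.09242.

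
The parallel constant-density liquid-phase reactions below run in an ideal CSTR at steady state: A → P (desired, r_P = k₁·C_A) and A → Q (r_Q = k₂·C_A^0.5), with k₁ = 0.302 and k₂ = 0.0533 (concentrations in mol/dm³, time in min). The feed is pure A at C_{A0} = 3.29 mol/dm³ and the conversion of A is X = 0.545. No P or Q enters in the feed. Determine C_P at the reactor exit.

Exit C_A = C_{A0}(1−X) = 3.29×0.455 = 1.497 mol/dm³.
Rates in a CSTR are evaluated at the outlet concentration: r_P = 0.302×1.497 = 0.4521, r_Q = 0.0533×1.497^0.5 = 0.06521.
Fraction of consumed A going to P: r_P/(r_P+r_Q) = 0.8739.
C_P = 0.8739·C_{A0}·X = 0.8739×3.29×0.545 = 1.57 mol/dm³.

1.57 mol/dm³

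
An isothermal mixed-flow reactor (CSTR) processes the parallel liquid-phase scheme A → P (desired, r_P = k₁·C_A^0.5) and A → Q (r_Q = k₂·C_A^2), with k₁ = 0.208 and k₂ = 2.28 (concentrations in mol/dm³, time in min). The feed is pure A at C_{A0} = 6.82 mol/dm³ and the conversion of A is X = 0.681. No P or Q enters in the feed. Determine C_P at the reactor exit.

Exit C_A = C_{A0}(1−X) = 6.82×0.319 = 2.176 mol/dm³.
In a CSTR the entire volume is at exit conditions, so r_P = 0.208×2.176^0.5 = 0.3068 and r_Q = 2.28×2.176^2 = 10.79.
Fraction of consumed A going to P: r_P/(r_P+r_Q) = 0.02764.
C_P = 0.02764·C_{A0}·X = 0.02764×6.82×0.681 = 0.128 mol/dm³.

0.128 mol/dm³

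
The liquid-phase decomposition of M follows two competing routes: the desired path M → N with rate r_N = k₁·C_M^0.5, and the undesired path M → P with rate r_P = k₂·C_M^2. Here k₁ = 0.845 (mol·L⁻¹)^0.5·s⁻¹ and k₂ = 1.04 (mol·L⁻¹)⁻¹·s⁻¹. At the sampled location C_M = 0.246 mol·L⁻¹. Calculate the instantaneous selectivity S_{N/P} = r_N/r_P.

S_{N/P} = r_N/r_P = (k₁·C_M^0.5)/(k₂·C_M^2) = (k₁/k₂)·C_M^-1.5.
= (0.845×0.2460^0.5) / (1.04×0.2460^2) = 0.4191/0.06294 = 6.66.
The undesired path is higher order in M, so low C_M (CSTR or dilute feed) favours N.

6.66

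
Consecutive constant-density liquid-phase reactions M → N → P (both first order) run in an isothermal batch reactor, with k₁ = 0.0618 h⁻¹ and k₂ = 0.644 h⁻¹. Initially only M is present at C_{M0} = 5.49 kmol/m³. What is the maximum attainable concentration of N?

At the optimum, C_{N,max}/C_{M0} = (k₁/k₂)^[k₂/(k₂−k₁)].
= (0.0618/0.644)^(0.644/(0.644−0.0618)) = (0.09596)^(1.106) = 0.07483.
C_{N,max} = 0.07483×5.49 = 0.411 kmol/m³.

0.411 kmol/m³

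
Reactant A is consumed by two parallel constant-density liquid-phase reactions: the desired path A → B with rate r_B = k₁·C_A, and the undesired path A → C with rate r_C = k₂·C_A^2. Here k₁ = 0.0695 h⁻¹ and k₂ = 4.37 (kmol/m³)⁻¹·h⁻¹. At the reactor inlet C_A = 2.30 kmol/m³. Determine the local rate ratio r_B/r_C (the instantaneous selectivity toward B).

S_{B/C} = r_B/r_C = (k₁·C_A)/(k₂·C_A^2) = (k₁/k₂)·C_A⁻¹.
= (0.0695×2.300) / (4.37×2.300^2) = 0.1598/23.12 = 0.00691.
The undesired path is higher order in A, so low C_A (CSTR or dilute feed) favours B.

0.00691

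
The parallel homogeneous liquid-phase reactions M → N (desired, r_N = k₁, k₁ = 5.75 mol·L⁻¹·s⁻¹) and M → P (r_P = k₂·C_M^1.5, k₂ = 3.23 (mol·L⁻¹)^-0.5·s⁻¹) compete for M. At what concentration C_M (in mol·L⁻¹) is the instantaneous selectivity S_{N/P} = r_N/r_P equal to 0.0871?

7.48 mol·L⁻¹

S_{N/P} = (k₁/k₂)·C_M^-1.5 ⇒ C_M = (S·k₂/k₁)^(1/(-1.5)).
= (0.0871×3.23/5.75)^(-0.6667) = (0.04893)^(-0.6667) = 7.48 mol·L⁻¹.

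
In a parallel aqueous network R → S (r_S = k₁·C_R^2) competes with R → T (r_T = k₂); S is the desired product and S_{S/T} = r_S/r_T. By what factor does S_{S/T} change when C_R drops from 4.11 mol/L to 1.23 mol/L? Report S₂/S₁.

0.0896

S_{S/T} = (k₁/k₂)·C_R^2, so S₂/S₁ = (C_{R,2}/C_{R,1})^2.
= (1.23/4.11)^2 = (0.2993)^2 = 0.0896.
Selectivity toward S falls as C_R falls — high-concentration operation is favoured.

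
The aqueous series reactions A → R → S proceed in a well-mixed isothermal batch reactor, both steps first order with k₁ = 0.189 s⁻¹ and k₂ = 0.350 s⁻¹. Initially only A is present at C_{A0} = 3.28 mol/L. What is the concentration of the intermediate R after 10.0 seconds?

0.465 mol/L

For first-order series with pure A initially, C_R(t) = k₁C_{A0}/(k₂−k₁)·(e^(−k₁t) − e^(−k₂t)).
e^(−k₁t) = e^(−0.189×10.0) = e^(−1.890) = 0.1511; e^(−k₂t) = e^(−3.500) = 0.03020.
C_R = 0.189×3.28/(0.350−0.189) × (0.1511−0.03020) = 3.850×0.1209 = 0.4654 mol/L.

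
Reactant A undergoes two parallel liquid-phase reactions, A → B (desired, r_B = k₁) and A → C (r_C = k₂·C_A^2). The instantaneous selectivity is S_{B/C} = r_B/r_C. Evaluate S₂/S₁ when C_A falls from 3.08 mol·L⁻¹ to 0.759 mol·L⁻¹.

S_{B/C} = (k₁/k₂)·C_A^-2, so S₂/S₁ = (C_{A,2}/C_{A,1})^-2.
= (0.759/3.08)^(-2) = (0.2464)^(-2) = 16.5.

16.5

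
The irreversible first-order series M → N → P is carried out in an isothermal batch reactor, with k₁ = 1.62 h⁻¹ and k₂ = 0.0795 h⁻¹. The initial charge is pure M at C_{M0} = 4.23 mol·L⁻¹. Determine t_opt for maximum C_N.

Setting dC_N/dt = 0 gives t_opt = ln(k₂/k₁)/(k₂−k₁).
= ln(0.0795/1.62)/(0.0795−1.62) = ln(0.04907)/-1.541 = -3.014/-1.541 = 1.96 h.

1.96 h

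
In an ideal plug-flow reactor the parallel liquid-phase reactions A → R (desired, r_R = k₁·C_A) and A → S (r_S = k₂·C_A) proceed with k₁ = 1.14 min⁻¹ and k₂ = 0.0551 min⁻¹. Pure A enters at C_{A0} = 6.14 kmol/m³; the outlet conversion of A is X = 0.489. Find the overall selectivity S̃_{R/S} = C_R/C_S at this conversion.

C_A = C_{A0}(1−X) = 3.138 kmol/m³.
Both paths are first order in A, so the instantaneous fraction to R is constant: dC_R/d(−C_A) = k₁/(k₁+k₂) = 0.9539.
C_R = 0.9539·(C_{A0}−C_A) = 0.9539×3.002 = 2.86 kmol/m³.
C_S = (C_{A0}−C_A)−C_R = 0.1384 kmol/m³; S̃_{R/S} = 2.864/0.1384 = 20.7.

20.7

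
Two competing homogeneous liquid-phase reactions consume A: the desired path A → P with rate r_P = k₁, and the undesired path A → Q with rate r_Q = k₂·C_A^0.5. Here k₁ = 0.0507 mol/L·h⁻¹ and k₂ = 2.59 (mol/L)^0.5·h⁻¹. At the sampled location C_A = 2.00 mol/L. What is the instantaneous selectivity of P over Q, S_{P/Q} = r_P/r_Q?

0.0138

S_{P/Q} = r_P/r_Q = (k₁)/(k₂·C_A^0.5) = (k₁/k₂)·C_A^-0.5.
= (0.0507) / (2.59×2.000^0.5) = 0.05070/3.663 = 0.0138.
The undesired path is higher order in A, so low C_A (CSTR or dilute feed) favours P.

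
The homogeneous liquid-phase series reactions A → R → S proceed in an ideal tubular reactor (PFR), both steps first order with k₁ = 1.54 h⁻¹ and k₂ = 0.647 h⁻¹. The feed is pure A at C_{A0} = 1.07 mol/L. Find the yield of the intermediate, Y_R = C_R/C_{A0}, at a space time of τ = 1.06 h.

0.532

The intermediate concentration in a first-order A→B→C sequence is C_R = k₁C_{A0}(e^(−k₁τ) − e^(−k₂τ))/(k₂−k₁).
e^(−k₁τ) = e^(−1.54×1.06) = e^(−1.632) = 0.1955; e^(−k₂τ) = e^(−0.6858) = 0.5037.
C_R = 1.54×1.07/(0.647−1.54) × (0.1955−0.5037) = (-1.845)×(-0.3082) = 0.5687 mol/L.
Y_R = C_R/C_{A0} = 0.5687/1.07 = 0.532.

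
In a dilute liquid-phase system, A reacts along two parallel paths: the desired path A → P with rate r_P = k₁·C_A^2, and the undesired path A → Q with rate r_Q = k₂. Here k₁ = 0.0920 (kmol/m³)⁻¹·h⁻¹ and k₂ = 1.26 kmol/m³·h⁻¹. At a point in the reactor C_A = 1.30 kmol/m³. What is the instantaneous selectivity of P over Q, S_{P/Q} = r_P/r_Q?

0.123

S_{P/Q} = r_P/r_Q = (k₁·C_A^2)/(k₂) = (k₁/k₂)·C_A^2.
= (0.0920×1.300^2) / (1.26) = 0.1555/1.260 = 0.123.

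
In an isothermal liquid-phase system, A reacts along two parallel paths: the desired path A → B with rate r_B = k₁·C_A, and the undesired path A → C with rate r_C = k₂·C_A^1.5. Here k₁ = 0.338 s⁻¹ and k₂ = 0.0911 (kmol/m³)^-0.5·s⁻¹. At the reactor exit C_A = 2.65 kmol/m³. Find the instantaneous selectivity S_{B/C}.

S_{B/C} = r_B/r_C = (k₁·C_A)/(k₂·C_A^1.5) = (k₁/k₂)·C_A^-0.5.
= (0.338×2.650) / (0.0911×2.650^1.5) = 0.8957/0.3930 = 2.28.

2.28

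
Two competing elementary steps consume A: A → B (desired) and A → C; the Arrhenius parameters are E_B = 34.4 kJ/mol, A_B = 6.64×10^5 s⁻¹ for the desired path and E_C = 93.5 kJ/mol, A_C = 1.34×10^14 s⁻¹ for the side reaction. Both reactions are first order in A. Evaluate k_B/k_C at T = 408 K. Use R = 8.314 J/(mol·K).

0.183

Since both paths have the same order in A, the concentration cancels and S_{B/C} = k_B/k_C = (A_B/A_C)·exp[(E_C−E_B)/(RT)].
(E_C−E_B)/(RT) = (93.5−34.4)×10³/(8.314×408) = 59100/3392 = 17.42.
k_B/k_C = (6.64×10^5/1.34×10^14)·exp(17.42) = 4.955×10^-9 × 3.687×10^7 = 0.183.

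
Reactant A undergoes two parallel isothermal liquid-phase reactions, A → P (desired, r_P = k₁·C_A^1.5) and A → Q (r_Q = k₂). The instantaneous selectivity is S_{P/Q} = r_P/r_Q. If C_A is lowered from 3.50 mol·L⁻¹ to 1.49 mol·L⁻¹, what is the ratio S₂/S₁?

0.278

S_{P/Q} = (k₁/k₂)·C_A^1.5, so S₂/S₁ = (C_{A,2}/C_{A,1})^1.5.
= (1.49/3.50)^1.5 = (0.4257)^1.5 = 0.278.
Selectivity toward P falls as C_A falls — high-concentration operation is favoured.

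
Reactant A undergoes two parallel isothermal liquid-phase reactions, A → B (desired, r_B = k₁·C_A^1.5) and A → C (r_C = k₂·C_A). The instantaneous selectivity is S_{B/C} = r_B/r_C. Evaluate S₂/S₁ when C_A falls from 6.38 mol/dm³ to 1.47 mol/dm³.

0.480

S_{B/C} = (k₁/k₂)·C_A^0.5, so S₂/S₁ = (C_{A,2}/C_{A,1})^0.5.
= (1.47/6.38)^0.5 = (0.2304)^0.5 = 0.480.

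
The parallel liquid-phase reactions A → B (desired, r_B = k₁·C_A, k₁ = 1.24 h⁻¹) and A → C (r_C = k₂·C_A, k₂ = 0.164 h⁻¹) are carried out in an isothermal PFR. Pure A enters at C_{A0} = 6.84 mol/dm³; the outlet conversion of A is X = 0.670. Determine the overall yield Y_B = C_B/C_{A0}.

0.592

C_A = C_{A0}(1−X) = 2.257 mol/dm³.
Both paths are first order in A, so the instantaneous fraction to B is constant: dC_B/d(−C_A) = k₁/(k₁+k₂) = 0.8832.
C_B = 0.8832·(C_{A0}−C_A) = 0.8832×4.583 = 4.05 mol/dm³.
Y_B = C_B/C_{A0} = 4.047/6.84 = 0.592.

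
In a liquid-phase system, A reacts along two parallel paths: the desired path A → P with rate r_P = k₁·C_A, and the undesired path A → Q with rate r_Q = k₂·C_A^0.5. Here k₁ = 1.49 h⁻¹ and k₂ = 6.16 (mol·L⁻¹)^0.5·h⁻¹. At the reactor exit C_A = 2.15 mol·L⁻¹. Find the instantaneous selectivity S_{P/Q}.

S_{P/Q} = r_P/r_Q = (k₁·C_A)/(k₂·C_A^0.5) = (k₁/k₂)·C_A^0.5.
= (1.49×2.150) / (6.16×2.150^0.5) = 3.204/9.032 = 0.355.

0.355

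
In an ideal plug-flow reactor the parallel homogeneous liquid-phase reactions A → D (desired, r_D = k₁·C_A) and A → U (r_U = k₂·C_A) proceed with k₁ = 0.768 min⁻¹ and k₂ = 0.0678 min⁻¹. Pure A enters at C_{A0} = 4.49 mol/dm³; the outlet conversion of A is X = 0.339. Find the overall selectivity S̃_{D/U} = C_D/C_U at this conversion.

11.3

C_A = C_{A0}(1−X) = 2.968 mol/dm³.
Both paths are first order in A, so the instantaneous fraction to D is constant: dC_D/d(−C_A) = k₁/(k₁+k₂) = 0.9189.
C_D = 0.9189·(C_{A0}−C_A) = 0.9189×1.522 = 1.40 mol/dm³.
C_U = (C_{A0}−C_A)−C_D = 0.1235 mol/dm³; S̃_{D/U} = 1.399/0.1235 = 11.3.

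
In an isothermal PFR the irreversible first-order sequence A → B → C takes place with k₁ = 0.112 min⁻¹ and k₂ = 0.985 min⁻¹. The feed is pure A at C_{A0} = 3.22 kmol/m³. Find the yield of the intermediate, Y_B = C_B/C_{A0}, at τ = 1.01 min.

Solving the coupled first-order balances gives C_B(τ) = [k₁/(k₂−k₁)]·C_{A0}·(e^(−k₁τ) − e^(−k₂τ)).
e^(−k₁τ) = e^(−0.112×1.01) = e^(−0.1131) = 0.8930; e^(−k₂τ) = e^(−0.9949) = 0.3698.
C_B = 0.112×3.22/(0.985−0.112) × (0.8930−0.3698) = 0.4131×0.5233 = 0.2162 kmol/m³.
Y_B = C_B/C_{A0} = 0.2162/3.22 = 0.0671.

0.0671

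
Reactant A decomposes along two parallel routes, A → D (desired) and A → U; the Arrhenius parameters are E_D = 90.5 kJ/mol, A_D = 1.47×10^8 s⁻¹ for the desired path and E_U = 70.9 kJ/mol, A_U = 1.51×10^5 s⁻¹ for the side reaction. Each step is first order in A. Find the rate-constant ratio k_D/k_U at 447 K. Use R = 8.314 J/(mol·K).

4.99

Since both paths have the same order in A, the concentration cancels and S_{D/U} = k_D/k_U = (A_D/A_U)·exp[(E_U−E_D)/(RT)].
(E_U−E_D)/(RT) = (70.9−90.5)×10³/(8.314×447) = -19600/3716 = -5.274.
k_D/k_U = (1.47×10^8/1.51×10^5)·exp(-5.274) = 973.5 × 0.005123 = 4.99.
Since E_D > E_U, raising the temperature improves selectivity toward D.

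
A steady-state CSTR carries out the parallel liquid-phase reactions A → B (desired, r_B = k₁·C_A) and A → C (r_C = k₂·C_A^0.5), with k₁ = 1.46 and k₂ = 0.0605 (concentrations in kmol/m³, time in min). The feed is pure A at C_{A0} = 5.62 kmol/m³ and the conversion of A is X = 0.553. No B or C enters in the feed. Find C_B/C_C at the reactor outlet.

38.2

Exit C_A = C_{A0}(1−X) = 5.62×0.447 = 2.512 kmol/m³.
A CSTR operates uniformly at the exit composition, giving r_B = 3.668 and r_C = 0.09589 (each k·C_A^n at C_A = 2.512).
Overall selectivity = C_B/C_C = r_Bτ/(r_Cτ) = r_B/r_C = 38.2.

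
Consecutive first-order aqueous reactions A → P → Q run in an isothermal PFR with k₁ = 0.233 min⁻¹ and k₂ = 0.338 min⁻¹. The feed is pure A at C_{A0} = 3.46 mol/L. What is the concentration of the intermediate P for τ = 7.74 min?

The intermediate concentration in a first-order A→B→C sequence is C_P = k₁C_{A0}(e^(−k₁τ) − e^(−k₂τ))/(k₂−k₁).
e^(−k₁τ) = e^(−0.233×7.74) = e^(−1.803) = 0.1647; e^(−k₂τ) = e^(−2.616) = 0.07309.
C_P = 0.233×3.46/(0.338−0.233) × (0.1647−0.07309) = 7.678×0.09165 = 0.7037 mol/L.

0.704 mol/L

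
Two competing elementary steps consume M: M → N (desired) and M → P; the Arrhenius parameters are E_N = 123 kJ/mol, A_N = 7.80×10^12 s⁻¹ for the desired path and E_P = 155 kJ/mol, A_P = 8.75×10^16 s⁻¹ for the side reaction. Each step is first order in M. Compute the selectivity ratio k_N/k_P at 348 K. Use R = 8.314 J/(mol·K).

5.67

Since both paths have the same order in M, the concentration cancels and S_{N/P} = k_N/k_P = (A_N/A_P)·exp[(E_P−E_N)/(RT)].
(E_P−E_N)/(RT) = (155−123)×10³/(8.314×348) = 32000/2893 = 11.06.
k_N/k_P = (7.80×10^12/8.75×10^16)·exp(11.06) = 8.914×10^-5 × 63586 = 5.67.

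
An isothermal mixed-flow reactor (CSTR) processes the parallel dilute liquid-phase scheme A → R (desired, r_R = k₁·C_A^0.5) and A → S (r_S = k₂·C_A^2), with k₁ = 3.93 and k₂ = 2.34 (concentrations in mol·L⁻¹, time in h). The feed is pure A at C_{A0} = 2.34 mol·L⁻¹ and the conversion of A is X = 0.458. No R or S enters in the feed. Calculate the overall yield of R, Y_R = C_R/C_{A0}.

Exit C_A = C_{A0}(1−X) = 2.34×0.542 = 1.268 mol·L⁻¹.
A CSTR operates uniformly at the exit composition, giving r_R = 4.426 and r_S = 3.764 (each k·C_A^n at C_A = 1.268).
Fraction of consumed A going to R: r_R/(r_R+r_S) = 0.5404.
C_R = 0.5404·C_{A0}·X = 0.5404×2.34×0.458 = 0.579 mol·L⁻¹; Y_R = C_R/C_{A0} = 0.248.

0.248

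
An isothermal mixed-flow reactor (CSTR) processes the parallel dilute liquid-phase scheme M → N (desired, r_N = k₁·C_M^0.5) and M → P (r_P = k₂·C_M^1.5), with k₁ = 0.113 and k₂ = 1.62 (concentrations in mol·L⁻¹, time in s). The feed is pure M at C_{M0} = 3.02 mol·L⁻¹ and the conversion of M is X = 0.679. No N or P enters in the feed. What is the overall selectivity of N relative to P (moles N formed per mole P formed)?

Exit C_M = C_{M0}(1−X) = 3.02×0.321 = 0.9694 mol·L⁻¹.
A CSTR operates uniformly at the exit composition, giving r_N = 0.1113 and r_P = 1.546 (each k·C_M^n at C_M = 0.9694).
Overall selectivity = C_N/C_P = r_Nτ/(r_Pτ) = r_N/r_P = 0.0720.

0.0720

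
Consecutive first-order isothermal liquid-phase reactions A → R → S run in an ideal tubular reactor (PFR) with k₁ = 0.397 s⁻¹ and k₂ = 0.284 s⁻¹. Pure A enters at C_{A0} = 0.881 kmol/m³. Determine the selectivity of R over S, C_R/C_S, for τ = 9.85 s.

0.172

For first-order series with pure A initially, C_R(τ) = k₁C_{A0}/(k₂−k₁)·(e^(−k₁τ) − e^(−k₂τ)).
e^(−k₁τ) = e^(−0.397×9.85) = e^(−3.910) = 0.02003; e^(−k₂τ) = e^(−2.797) = 0.06097.
C_R = 0.397×0.881/(0.284−0.397) × (0.02003−0.06097) = (-3.095)×(-0.04094) = 0.1267 kmol/m³.
C_A = C_{A0}e^(−k₁τ) = 0.01765 kmol/m³, so C_S = C_{A0}−C_A−C_R = 0.7366 kmol/m³; C_R/C_S = 0.172.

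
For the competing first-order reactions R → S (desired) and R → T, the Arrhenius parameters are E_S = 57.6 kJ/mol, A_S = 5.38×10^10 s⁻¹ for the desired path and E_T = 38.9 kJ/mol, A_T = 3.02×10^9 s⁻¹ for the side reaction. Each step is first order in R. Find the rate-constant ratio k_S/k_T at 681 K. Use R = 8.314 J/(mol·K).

0.655

Since both paths have the same order in R, the concentration cancels and S_{S/T} = k_S/k_T = (A_S/A_T)·exp[(E_T−E_S)/(RT)].
(E_T−E_S)/(RT) = (38.9−57.6)×10³/(8.314×681) = -18700/5662 = -3.303.
k_S/k_T = (5.38×10^10/3.02×10^9)·exp(-3.303) = 17.81 × 0.03678 = 0.655.
Since E_S > E_T, raising the temperature improves selectivity toward S.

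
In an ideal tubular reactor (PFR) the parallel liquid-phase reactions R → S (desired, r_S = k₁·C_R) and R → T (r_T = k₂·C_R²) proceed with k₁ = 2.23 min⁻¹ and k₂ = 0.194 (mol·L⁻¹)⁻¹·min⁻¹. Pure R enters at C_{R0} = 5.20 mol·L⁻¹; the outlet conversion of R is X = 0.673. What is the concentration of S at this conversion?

C_R = C_{R0}(1−X) = 1.700 mol·L⁻¹.
Along a PFR/batch, dC_S/dC_R = −r_S/(r_S+r_T) = −k₁/(k₁+k₂·C_R).
Integrating from C_{R0} to C_R: C_S = (2.23/0.194)·ln[(2.23+0.194·5.20)/(2.23+0.194·1.70)] = 11.49·ln(3.239/2.560) = 2.704 mol·L⁻¹.

2.70 mol·L⁻¹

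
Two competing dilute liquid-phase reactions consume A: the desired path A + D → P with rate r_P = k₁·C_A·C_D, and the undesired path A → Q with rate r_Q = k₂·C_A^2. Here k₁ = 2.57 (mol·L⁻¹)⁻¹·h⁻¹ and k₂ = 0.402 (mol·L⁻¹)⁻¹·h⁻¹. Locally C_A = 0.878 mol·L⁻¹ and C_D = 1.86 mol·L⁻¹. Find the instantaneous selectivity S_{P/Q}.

13.5

S_{P/Q} = r_P/r_Q = (k₁·C_A·C_D)/(k₂·C_A^2) = (k₁/k₂)·C_A⁻¹·C_D.
= (2.57×0.8780×1.860) / (0.402×0.8780^2) = 4.197/0.3099 = 13.5.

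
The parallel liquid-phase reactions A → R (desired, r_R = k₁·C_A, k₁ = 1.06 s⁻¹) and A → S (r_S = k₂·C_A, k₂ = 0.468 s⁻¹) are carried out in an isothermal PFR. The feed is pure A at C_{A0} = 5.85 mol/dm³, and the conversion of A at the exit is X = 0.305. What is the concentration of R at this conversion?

C_A = C_{A0}(1−X) = 4.066 mol/dm³.
Both paths are first order in A, so the instantaneous fraction to R is constant: dC_R/d(−C_A) = k₁/(k₁+k₂) = 0.6937.
C_R = 0.6937·(C_{A0}−C_A) = 0.6937×1.784 = 1.24 mol/dm³.

1.24 mol/dm³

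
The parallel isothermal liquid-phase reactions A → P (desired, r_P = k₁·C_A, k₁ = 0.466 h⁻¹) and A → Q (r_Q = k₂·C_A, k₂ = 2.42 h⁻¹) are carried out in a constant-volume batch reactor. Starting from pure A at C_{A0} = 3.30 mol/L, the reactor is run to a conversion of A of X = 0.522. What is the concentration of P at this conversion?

0.278 mol/L

C_A = C_{A0}(1−X) = 1.577 mol/L.
Both paths are first order in A, so the instantaneous fraction to P is constant: dC_P/d(−C_A) = k₁/(k₁+k₂) = 0.1615.
C_P = 0.1615·(C_{A0}−C_A) = 0.1615×1.723 = 0.278 mol/L.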